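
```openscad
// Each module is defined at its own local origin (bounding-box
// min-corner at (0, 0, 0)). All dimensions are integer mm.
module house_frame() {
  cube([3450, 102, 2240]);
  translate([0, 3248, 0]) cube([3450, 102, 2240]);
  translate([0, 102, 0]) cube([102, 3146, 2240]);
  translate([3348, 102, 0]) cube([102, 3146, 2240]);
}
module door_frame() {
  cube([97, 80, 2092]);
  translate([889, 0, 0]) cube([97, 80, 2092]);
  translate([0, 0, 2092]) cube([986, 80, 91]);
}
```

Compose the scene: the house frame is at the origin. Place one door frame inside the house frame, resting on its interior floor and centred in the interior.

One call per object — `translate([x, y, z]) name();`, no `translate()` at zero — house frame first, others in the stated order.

house_frame();
translate([1232, 1635, 0]) door_frame();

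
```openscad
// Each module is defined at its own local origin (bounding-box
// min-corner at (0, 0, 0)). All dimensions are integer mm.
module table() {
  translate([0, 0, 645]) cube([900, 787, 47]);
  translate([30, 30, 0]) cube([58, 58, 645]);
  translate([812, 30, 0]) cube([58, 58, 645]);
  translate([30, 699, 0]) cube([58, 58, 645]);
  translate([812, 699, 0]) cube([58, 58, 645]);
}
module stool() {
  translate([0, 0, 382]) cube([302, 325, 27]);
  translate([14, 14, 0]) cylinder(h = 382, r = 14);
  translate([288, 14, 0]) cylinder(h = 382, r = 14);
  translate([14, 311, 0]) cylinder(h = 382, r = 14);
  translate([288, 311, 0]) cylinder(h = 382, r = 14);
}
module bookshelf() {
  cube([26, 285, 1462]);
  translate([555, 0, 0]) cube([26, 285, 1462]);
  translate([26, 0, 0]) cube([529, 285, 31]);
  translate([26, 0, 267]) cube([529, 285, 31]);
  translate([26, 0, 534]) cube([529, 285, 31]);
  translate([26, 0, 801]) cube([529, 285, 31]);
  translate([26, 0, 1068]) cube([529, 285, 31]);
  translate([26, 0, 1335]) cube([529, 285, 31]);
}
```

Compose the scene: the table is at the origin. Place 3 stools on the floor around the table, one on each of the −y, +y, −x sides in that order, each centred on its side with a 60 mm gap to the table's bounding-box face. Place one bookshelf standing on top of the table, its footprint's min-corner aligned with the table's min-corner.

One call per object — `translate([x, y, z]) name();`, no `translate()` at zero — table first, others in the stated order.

table();
translate([299, -385, 0]) stool();
translate([299, 847, 0]) stool();
translate([-362, 231, 0]) stool();
translate([0, 0, 692]) bookshelf();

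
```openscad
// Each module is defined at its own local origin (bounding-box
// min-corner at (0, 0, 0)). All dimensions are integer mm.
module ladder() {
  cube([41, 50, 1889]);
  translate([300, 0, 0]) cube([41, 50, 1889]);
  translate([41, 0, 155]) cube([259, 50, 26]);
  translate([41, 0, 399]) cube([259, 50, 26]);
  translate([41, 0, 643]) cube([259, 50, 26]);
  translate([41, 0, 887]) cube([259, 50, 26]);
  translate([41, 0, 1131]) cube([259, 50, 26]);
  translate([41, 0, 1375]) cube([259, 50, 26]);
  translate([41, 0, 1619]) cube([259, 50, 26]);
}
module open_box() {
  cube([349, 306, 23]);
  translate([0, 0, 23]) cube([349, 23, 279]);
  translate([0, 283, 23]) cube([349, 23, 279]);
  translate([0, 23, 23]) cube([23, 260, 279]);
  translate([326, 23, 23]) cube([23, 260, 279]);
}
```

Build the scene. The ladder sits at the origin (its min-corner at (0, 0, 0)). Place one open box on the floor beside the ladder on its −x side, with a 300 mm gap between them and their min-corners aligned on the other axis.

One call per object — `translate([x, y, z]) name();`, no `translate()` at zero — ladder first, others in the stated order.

ladder();
translate([-649, 0, 0]) open_box();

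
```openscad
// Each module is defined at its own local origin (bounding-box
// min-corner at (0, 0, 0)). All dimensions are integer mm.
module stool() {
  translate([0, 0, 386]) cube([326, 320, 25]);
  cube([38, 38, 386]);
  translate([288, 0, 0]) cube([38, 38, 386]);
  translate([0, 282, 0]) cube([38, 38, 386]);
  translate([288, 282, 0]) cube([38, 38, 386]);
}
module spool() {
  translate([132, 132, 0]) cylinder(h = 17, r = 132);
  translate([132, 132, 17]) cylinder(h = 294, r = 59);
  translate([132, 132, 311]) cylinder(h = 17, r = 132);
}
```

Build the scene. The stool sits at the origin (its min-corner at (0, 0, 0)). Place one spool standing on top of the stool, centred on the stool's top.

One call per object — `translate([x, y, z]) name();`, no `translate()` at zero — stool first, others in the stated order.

stool();
translate([31, 28, 411]) spool();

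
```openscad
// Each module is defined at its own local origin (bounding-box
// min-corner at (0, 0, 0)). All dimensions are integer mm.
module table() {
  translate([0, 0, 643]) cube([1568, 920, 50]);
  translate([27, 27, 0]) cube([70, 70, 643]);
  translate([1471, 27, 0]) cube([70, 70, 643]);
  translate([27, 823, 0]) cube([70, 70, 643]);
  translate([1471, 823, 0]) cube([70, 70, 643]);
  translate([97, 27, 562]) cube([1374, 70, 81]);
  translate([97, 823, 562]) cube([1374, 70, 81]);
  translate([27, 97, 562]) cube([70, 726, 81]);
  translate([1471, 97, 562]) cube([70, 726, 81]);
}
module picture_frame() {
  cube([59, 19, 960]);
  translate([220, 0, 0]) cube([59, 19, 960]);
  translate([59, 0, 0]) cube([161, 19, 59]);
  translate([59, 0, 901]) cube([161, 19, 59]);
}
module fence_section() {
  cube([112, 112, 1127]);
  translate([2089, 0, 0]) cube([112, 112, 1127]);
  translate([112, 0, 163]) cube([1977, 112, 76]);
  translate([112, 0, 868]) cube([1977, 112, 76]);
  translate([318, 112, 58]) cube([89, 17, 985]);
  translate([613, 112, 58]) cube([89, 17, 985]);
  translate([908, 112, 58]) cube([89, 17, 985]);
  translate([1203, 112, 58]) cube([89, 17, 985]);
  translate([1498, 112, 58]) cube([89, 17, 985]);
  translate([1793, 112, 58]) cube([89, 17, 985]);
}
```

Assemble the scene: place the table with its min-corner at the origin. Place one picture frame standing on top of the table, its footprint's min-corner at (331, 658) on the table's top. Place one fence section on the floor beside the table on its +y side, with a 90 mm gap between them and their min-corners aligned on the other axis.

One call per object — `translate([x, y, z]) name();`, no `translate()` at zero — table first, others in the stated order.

table();
translate([331, 658, 693]) picture_frame();
translate([0, 1010, 0]) fence_section();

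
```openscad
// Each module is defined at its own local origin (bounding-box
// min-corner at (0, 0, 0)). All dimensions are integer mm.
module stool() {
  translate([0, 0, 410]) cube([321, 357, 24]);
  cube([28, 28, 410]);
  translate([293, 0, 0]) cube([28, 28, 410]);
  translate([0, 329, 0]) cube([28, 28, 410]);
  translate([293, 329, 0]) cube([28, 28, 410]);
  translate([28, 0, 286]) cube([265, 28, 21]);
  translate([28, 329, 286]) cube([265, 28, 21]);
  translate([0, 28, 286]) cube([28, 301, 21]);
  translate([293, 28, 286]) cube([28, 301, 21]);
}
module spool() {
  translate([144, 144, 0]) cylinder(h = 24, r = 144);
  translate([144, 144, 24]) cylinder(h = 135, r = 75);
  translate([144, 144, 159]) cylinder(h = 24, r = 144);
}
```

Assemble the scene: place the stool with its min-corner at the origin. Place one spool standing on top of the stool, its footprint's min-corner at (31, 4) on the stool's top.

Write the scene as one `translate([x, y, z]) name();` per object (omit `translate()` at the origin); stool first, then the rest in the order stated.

stool();
translate([31, 4, 434]) spool();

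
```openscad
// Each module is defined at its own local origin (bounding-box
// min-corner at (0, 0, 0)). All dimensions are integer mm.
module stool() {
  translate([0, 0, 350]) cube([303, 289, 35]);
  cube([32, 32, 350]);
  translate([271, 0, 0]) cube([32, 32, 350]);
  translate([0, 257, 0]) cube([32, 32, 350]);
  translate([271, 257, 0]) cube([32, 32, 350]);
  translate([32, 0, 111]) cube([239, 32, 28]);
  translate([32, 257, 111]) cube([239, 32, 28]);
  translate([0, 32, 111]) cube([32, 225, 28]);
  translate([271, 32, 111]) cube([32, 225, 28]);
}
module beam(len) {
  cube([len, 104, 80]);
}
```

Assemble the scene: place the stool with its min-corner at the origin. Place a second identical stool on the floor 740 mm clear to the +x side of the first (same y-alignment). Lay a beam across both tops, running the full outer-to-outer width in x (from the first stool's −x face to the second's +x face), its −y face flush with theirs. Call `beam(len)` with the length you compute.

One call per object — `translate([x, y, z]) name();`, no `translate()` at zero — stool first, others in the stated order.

stool();
translate([1043, 0, 0]) stool();
translate([0, 0, 385]) beam(1346);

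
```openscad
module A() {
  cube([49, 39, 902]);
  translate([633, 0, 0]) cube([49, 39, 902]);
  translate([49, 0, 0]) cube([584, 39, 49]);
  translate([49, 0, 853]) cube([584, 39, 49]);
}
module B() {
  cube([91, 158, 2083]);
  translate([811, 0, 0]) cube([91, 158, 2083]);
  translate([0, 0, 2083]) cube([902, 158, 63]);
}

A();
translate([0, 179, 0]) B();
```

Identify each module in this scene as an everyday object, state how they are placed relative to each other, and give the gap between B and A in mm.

The door frame's nearest face is 140 mm from the picture frame's +y face.

A is a picture frame. B is a door frame. The door frame is on the floor beside the picture frame on its +y side. The gap between the door frame and the picture frame is 140 mm.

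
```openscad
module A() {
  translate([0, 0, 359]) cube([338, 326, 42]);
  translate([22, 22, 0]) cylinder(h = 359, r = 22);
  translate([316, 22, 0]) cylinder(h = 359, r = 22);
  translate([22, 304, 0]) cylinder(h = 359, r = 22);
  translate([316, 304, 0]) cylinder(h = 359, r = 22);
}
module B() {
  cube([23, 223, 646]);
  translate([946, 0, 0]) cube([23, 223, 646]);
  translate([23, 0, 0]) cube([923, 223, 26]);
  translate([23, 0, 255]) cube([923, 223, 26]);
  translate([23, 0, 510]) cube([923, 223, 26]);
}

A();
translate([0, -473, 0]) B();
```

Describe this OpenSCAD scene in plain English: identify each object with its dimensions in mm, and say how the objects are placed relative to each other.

A is a simple wooden stool: a rectangular seat 338 mm (x) by 326 mm (y), 42 mm thick, top face at z = 401 mm, on four round legs, each 44 mm in diameter. The legs rest on z = 0, each leg's axis is inset half a diameter from the nearest pair of seat edges (so the leg's bounding box is flush with the corner).

B is a bookshelf 969 mm wide overall, 223 mm deep and 646 mm tall. The two sides are 23 mm thick vertical panels. 3 horizontal shelves of 26 mm thickness span between the inner faces of the sides; the lowest shelf sits on the floor and shelves are stacked with a clear vertical gap of 229 mm between each pair.

The bookshelf is on the floor beside the stool on its −y side.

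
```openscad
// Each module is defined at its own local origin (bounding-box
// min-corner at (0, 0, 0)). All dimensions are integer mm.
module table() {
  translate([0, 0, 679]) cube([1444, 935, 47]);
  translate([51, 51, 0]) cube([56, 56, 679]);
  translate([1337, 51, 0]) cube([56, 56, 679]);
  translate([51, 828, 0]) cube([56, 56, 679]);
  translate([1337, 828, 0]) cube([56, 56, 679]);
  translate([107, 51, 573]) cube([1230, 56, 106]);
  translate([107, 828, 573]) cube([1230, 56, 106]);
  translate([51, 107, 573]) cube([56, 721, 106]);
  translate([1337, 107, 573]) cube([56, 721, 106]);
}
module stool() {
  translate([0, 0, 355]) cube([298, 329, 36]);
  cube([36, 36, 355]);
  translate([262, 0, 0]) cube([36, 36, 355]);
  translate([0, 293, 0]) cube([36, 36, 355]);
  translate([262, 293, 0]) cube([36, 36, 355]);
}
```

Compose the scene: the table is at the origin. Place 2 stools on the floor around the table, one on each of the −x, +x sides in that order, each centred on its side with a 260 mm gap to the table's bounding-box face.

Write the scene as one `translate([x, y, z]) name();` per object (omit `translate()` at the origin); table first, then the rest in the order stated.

table();
translate([-558, 303, 0]) stool();
translate([1704, 303, 0]) stool();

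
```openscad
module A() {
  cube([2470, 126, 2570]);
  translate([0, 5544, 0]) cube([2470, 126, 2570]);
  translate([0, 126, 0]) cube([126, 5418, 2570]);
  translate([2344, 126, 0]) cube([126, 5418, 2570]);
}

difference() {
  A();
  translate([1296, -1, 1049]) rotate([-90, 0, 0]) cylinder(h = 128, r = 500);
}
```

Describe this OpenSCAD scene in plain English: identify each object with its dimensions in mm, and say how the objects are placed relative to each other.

A is the wall frame of a small rectangular building: four walls, each 2570 mm tall and 126 mm thick, enclosing a footprint 2470 mm (x) by 5670 mm (y) outside-to-outside, with no floor or roof. The front and back walls (the −y and +y sides) span the full width; the two side walls fit between them.

The house frame has a circular hole of radius 500 mm through its front wall, centred at (x = 1296, z = 1049).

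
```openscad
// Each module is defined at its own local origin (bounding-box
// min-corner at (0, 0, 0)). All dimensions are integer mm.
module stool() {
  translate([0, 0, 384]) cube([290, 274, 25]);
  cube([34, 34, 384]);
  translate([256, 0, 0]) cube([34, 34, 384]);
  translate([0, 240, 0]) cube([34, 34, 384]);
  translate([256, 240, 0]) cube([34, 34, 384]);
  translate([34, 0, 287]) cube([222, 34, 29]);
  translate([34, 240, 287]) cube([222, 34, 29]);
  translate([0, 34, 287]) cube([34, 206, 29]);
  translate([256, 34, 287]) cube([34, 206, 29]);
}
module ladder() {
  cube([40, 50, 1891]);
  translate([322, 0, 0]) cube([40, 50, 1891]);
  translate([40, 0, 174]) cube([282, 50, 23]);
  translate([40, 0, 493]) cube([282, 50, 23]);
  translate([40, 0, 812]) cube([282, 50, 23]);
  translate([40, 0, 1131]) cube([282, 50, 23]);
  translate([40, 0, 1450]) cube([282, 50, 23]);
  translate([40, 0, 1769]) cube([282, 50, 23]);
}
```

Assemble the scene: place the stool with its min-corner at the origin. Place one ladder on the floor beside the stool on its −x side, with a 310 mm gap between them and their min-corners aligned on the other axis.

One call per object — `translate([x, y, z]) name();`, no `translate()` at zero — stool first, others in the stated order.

stool();
translate([-672, 0, 0]) ladder();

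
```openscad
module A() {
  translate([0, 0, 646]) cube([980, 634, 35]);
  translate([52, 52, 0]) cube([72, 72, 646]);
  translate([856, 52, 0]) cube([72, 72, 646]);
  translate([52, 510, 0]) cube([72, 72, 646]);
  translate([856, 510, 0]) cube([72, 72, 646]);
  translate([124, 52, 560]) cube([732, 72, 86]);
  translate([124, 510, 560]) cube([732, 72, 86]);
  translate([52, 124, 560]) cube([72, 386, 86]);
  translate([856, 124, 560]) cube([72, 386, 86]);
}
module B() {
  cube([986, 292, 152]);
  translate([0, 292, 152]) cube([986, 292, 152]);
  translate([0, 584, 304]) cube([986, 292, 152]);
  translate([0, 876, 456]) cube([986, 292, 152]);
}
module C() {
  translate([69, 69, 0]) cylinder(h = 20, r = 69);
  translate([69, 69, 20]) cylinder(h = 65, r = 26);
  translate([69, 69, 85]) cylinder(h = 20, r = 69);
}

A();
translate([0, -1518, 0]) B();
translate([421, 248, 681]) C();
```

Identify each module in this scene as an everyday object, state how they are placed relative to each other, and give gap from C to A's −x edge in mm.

The spool's min-x is at 421; the table's min-x is 0; gap = 421 mm.

A is a table. B is a staircase. C is a spool. The staircase is on the floor beside the table on its −y side. The spool is on top of the table, centred. The gap from the spool to the table's −x edge is 421 mm.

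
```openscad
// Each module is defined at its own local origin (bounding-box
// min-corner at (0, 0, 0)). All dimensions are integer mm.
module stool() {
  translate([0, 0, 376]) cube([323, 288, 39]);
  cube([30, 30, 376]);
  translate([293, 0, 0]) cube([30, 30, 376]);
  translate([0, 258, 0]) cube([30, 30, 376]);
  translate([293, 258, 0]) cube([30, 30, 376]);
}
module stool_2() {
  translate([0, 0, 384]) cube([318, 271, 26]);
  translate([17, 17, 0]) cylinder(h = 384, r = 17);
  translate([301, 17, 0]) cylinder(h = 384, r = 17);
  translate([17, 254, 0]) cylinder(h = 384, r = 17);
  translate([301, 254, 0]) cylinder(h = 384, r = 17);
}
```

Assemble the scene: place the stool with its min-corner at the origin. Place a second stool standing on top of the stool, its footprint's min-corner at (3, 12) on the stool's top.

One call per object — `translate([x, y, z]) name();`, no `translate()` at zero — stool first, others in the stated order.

stool();
translate([3, 12, 415]) stool_2();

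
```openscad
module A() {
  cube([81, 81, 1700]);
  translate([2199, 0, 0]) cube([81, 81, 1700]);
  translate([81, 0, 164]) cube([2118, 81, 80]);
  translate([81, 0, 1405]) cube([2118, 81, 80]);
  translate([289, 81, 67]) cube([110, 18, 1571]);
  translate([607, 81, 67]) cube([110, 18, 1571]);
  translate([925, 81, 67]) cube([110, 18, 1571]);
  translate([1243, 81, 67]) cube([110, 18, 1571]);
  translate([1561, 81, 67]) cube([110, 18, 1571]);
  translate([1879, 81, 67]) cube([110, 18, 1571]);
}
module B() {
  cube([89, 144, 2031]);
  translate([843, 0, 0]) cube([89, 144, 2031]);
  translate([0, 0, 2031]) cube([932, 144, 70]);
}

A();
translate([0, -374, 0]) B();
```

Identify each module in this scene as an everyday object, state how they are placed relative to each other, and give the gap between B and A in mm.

The door frame's nearest face is 230 mm from the fence section's −y face.

A is a fence section. B is a door frame. The door frame is on the floor beside the fence section on its −y side. The gap between the door frame and the fence section is 230 mm.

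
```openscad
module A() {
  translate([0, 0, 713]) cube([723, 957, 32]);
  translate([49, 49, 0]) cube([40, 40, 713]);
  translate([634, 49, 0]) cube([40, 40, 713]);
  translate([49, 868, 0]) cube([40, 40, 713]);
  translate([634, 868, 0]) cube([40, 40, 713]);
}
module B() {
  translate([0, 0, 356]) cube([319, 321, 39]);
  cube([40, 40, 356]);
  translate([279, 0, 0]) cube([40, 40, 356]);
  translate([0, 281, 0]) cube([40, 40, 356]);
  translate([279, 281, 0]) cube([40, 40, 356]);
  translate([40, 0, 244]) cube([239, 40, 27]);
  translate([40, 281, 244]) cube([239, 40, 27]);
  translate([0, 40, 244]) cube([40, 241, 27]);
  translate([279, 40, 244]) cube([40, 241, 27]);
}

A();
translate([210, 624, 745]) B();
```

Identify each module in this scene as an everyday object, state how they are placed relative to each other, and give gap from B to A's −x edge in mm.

A is a table. B is a stool. The stool is on top of the table. The gap from the stool to the table's −x edge is 210 mm.

The stool's min-x is at 210; the table's min-x is 0; gap = 210 mm.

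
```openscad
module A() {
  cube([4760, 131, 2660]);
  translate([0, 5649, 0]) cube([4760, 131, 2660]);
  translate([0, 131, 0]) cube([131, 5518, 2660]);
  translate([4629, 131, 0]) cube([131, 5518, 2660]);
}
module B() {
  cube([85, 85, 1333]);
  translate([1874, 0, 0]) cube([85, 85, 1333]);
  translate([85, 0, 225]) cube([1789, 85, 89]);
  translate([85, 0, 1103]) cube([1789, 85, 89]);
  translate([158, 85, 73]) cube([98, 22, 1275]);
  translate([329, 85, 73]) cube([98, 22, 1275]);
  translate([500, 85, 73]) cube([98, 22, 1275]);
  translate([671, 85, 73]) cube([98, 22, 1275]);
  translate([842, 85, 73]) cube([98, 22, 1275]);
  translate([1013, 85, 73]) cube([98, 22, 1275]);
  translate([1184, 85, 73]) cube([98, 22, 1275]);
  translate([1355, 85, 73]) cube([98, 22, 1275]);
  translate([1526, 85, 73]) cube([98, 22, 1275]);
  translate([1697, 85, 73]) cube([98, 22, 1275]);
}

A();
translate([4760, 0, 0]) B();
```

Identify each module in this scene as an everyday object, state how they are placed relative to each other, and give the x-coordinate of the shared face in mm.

A is a house frame. B is a fence section. The fence section is against the house frame's +x side, with their −y faces flush. The x-coordinate of the shared face is 4760 mm.

The house frame's +x face and the fence section's −x face are both at x = 4760 mm.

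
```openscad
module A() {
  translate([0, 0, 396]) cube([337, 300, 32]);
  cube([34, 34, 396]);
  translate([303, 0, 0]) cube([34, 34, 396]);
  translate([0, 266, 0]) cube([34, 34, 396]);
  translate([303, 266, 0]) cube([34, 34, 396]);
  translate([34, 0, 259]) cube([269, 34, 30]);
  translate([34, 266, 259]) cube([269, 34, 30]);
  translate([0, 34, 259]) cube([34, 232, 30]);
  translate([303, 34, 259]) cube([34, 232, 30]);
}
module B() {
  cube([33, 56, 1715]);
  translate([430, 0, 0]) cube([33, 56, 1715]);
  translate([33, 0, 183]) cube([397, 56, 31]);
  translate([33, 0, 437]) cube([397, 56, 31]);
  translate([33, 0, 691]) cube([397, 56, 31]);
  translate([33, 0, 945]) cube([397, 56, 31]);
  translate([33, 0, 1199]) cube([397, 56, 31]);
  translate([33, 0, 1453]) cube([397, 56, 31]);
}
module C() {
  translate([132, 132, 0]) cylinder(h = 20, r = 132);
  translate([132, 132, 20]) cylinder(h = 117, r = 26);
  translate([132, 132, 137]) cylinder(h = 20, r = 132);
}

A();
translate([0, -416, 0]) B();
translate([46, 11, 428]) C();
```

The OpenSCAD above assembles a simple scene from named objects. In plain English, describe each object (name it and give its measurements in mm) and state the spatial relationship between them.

A is a four-legged stool. The seat is a 337×300×32 mm slab whose top surface is at z = 428 mm; four square legs, each 34×34 mm in cross-section, run from the floor (z = 0) to the underside of the seat, each flush with a corner of the seat. Four stretchers, 34 mm wide and 30 mm tall, connect adjacent legs with their undersides at z = 259 mm, each running between the inner faces of the legs it joins and aligned with the legs' outer faces on the other axis.

B is a straight ladder. Two 33×56 mm vertical rails, 1715 mm tall, stand 463 mm apart (outside-to-outside) with their front faces coplanar on the −y side. 6 rungs, each 56 mm deep and 31 mm tall, span between the inner faces of the rails, front faces flush with the rails. The lowest rung's underside is at z = 183 mm and rungs are spaced 254 mm apart (underside to underside).

C is a spool: two coaxial disc flanges of radius 132 mm and thickness 20 mm, joined by a core cylinder of radius 26 mm and height 117 mm. The lower flange rests on z = 0 and the three cylinders share a vertical axis.

The ladder is on the floor beside the stool on its −y side. The spool is on top of the stool.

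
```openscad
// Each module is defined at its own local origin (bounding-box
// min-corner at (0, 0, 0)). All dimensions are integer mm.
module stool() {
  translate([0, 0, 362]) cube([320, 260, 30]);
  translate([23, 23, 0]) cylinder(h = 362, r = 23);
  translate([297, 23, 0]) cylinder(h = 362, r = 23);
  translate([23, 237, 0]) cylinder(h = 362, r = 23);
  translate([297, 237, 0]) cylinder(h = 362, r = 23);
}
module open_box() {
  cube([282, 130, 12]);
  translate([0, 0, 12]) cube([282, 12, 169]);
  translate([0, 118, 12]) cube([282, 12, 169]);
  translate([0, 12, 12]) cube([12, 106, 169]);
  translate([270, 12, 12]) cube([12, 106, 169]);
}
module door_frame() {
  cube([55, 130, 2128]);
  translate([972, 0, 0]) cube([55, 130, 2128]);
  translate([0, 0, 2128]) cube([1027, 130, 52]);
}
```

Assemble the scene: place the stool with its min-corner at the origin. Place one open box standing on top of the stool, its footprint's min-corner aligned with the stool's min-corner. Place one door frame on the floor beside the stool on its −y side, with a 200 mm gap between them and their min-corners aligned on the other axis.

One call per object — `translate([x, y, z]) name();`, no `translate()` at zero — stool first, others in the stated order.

stool();
translate([0, 0, 392]) open_box();
translate([0, -330, 0]) door_frame();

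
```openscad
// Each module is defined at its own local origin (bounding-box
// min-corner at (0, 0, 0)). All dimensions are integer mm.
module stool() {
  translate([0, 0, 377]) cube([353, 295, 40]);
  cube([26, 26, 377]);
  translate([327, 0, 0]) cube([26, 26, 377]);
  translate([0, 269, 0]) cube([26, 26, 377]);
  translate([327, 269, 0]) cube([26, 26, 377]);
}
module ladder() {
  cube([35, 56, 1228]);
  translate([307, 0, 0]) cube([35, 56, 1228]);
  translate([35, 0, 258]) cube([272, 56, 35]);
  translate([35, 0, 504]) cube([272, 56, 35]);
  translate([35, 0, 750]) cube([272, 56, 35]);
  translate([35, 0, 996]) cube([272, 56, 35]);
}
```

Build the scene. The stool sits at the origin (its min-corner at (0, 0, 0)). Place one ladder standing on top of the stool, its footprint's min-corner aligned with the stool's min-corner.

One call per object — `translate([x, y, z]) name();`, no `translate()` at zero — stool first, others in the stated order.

stool();
translate([0, 0, 417]) ladder();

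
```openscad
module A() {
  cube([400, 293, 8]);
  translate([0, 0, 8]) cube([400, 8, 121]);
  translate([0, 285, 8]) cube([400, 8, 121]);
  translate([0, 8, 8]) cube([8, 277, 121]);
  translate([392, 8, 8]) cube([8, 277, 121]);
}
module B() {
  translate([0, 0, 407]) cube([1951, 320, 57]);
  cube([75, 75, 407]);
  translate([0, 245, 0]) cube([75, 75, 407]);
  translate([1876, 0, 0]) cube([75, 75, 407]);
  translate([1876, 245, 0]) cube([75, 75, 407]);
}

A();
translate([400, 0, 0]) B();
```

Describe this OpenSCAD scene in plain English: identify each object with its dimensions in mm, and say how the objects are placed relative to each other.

A is an open storage box with external size 400×293×129 mm and wall thickness 8 mm (the base is also 8 mm thick). The base covers the whole footprint; the four walls stand on the base, with the y-facing walls full-width and the x-facing walls fitting between their inner faces.

B is a long wooden bench with a 1951 mm (x) × 320 mm (y) seat, 57 mm thick, its top surface 464 mm above the floor. Four 75 mm square legs at the seat corners, flush with the edges, run from z = 0 to the seat underside.

The bench is against the open box's +x side, with their −y faces flush.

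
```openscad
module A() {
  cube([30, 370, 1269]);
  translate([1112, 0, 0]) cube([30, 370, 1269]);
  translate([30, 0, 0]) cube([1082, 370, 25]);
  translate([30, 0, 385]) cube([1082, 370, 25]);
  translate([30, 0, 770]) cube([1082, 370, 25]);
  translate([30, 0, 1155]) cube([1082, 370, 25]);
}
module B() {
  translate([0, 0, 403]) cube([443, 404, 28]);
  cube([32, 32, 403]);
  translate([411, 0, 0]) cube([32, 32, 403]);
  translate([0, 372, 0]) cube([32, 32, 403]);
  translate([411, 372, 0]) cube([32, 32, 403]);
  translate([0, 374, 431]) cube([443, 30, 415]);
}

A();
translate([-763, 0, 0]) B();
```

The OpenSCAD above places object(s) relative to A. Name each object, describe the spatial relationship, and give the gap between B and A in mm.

A is a bookshelf. B is a chair. The chair is on the floor beside the bookshelf on its −x side. The gap between the chair and the bookshelf is 320 mm.

The chair's nearest face is 320 mm from the bookshelf's −x face.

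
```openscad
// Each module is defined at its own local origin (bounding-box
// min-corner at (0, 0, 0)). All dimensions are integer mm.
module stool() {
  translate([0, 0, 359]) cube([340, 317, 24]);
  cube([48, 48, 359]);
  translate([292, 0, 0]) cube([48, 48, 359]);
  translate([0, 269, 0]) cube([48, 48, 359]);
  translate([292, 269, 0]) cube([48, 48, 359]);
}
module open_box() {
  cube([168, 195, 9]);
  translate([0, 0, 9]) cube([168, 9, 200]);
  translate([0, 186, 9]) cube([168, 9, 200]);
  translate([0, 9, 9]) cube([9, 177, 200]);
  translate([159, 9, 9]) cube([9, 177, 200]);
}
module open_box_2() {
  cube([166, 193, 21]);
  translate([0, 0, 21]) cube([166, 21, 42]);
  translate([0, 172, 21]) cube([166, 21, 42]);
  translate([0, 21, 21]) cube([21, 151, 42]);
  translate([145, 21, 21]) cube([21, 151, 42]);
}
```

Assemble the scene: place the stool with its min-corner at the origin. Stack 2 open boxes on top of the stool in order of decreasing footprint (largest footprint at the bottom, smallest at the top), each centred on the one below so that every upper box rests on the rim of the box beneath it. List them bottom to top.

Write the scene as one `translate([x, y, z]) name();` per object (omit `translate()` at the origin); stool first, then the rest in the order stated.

stool();
translate([86, 61, 383]) open_box();
translate([87, 62, 592]) open_box_2();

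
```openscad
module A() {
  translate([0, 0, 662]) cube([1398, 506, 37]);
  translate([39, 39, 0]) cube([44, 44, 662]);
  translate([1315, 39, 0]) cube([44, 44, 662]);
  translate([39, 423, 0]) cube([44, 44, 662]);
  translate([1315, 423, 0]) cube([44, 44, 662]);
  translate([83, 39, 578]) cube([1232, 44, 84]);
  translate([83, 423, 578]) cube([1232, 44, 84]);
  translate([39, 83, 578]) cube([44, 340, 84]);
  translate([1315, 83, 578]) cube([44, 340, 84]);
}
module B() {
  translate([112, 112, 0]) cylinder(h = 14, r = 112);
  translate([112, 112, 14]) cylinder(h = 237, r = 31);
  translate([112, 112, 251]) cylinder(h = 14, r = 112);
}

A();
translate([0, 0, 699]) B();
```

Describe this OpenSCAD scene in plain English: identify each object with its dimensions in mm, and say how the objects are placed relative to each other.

A is a table: top 1398 mm (x) × 506 mm (y), 37 mm thick, upper face at z = 699 mm, on four 44×44 mm square legs, each inset 39 mm from the nearest pair of top edges, running from z = 0 to the bottom of the top. Four apron rails, 44 mm thick and 84 mm tall, run between adjacent legs with their top edges flush with the underside of the top and their outer faces flush with the legs' outer faces.

B is a spool: two coaxial disc flanges of radius 112 mm and thickness 14 mm, joined by a core cylinder of radius 31 mm and height 237 mm. The lower flange rests on z = 0 and the three cylinders share a vertical axis.

The spool is on top of the table.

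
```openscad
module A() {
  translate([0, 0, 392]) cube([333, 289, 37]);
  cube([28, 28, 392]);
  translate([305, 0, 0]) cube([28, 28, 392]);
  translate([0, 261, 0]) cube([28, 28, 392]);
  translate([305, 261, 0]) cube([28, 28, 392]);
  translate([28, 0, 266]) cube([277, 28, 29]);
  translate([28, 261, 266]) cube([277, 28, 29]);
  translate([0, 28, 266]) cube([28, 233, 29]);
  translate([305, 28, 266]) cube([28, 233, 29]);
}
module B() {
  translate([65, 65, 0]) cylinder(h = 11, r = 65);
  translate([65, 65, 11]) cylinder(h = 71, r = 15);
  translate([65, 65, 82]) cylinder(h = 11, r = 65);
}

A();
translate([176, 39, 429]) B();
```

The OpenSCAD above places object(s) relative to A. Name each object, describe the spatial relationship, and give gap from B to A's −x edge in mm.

The spool's min-x is at 176; the stool's min-x is 0; gap = 176 mm.

A is a stool. B is a spool. The spool is on top of the stool. The gap from the spool to the stool's −x edge is 176 mm.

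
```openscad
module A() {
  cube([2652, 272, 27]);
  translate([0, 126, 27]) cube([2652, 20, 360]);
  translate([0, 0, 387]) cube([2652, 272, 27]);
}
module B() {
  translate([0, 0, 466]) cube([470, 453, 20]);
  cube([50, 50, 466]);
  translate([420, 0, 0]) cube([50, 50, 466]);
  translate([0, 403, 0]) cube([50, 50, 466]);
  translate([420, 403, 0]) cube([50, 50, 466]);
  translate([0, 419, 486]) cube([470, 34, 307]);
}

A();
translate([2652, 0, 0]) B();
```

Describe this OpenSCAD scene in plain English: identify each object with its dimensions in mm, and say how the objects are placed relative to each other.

A is an I-beam lying along x, 2652 mm long. Overall section height 414 mm. Two flanges 272 mm wide (y) and 27 mm thick, one on the floor and one at the top; a web 20 mm thick runs between them, centred on the flange width.

B is a chair. The seat is a 470×453×20 mm slab with its top at z = 486 mm, on four 50×50 mm corner legs (flush with the seat edges, standing on z = 0). A flat backrest 34 mm thick, 307 mm tall, spans the full seat width and rises from the seat top along its +y edge, rear face flush with the rear of the seat.

The chair is against the I-beam's +x side, with their −y faces flush.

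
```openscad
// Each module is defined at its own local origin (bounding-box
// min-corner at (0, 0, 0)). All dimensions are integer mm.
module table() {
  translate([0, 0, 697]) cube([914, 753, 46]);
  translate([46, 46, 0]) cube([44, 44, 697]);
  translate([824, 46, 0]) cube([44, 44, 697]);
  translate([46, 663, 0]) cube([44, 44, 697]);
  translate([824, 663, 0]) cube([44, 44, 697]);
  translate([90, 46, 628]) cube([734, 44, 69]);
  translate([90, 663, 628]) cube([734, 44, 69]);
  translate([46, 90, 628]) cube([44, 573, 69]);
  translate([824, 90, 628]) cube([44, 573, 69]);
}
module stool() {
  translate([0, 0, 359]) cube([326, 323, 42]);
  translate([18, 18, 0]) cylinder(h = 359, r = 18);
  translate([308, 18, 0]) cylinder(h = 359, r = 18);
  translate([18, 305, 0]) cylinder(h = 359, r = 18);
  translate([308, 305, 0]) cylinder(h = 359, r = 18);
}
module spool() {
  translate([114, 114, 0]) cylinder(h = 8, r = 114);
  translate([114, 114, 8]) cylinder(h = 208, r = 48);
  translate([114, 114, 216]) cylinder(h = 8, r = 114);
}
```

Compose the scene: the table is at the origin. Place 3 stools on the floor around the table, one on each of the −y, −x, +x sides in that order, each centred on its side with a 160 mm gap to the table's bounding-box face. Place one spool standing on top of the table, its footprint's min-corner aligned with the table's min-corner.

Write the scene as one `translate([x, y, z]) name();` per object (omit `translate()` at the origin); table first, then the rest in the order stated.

table();
translate([294, -483, 0]) stool();
translate([-486, 215, 0]) stool();
translate([1074, 215, 0]) stool();
translate([0, 0, 743]) spool();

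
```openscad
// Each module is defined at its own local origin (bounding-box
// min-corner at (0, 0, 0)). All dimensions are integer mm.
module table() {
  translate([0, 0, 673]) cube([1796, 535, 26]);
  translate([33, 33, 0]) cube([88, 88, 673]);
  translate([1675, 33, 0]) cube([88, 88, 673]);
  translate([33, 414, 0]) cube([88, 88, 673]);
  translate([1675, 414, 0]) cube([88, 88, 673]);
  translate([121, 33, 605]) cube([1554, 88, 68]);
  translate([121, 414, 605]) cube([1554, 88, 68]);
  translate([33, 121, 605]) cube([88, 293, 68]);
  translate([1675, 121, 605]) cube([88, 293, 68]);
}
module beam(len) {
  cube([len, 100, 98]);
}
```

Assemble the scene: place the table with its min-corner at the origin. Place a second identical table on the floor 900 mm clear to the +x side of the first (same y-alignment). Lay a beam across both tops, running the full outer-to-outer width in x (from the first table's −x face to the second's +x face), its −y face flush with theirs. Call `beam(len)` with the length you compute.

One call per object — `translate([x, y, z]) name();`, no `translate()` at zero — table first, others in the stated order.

table();
translate([2696, 0, 0]) table();
translate([0, 0, 699]) beam(4492);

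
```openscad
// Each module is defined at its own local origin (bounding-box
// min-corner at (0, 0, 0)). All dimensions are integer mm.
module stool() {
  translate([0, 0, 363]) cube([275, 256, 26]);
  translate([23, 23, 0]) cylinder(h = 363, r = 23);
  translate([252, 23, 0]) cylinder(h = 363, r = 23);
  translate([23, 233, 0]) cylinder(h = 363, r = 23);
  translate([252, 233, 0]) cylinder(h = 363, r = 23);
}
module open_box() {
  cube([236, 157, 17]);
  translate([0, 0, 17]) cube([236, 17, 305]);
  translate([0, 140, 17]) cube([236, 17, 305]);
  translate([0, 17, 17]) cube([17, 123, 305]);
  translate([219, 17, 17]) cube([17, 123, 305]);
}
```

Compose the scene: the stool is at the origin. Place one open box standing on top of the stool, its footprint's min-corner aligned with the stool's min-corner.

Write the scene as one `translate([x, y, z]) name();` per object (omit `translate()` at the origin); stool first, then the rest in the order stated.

stool();
translate([0, 0, 389]) open_box();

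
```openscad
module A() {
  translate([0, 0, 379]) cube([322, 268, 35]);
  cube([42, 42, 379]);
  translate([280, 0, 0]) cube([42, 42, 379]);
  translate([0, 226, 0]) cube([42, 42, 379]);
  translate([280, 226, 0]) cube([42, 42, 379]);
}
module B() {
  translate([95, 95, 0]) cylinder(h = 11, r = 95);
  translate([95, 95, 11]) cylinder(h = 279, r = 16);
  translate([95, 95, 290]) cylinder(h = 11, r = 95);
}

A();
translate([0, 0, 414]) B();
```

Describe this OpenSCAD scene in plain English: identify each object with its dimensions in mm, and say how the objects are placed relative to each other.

A is a four-legged stool. The seat is a 322×268×35 mm slab whose top surface is at z = 414 mm; four square legs, each 42×42 mm in cross-section, run from the floor (z = 0) to the underside of the seat, each flush with a corner of the seat.

B is a spool: two coaxial disc flanges of radius 95 mm and thickness 11 mm, joined by a core cylinder of radius 16 mm and height 279 mm. The lower flange rests on z = 0 and the three cylinders share a vertical axis.

The spool is on top of the stool.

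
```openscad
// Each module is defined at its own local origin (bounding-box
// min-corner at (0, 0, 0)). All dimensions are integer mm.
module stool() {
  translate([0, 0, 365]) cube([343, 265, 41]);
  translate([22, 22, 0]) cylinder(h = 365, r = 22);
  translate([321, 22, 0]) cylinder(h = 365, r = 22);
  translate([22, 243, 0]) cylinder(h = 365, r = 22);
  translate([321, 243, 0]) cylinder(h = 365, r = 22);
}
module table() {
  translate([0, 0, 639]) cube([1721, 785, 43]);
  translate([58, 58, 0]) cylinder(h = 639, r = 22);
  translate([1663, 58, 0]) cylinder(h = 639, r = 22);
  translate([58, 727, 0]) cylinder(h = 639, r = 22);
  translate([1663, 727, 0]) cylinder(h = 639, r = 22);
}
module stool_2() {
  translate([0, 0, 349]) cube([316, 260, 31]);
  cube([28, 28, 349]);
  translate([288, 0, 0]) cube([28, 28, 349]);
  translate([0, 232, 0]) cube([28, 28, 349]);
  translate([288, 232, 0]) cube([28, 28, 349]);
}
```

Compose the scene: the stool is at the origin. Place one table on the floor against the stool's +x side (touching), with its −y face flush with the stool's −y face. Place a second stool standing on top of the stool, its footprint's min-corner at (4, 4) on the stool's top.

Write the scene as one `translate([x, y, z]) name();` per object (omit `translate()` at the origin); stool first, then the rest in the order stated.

stool();
translate([343, 0, 0]) table();
translate([4, 4, 406]) stool_2();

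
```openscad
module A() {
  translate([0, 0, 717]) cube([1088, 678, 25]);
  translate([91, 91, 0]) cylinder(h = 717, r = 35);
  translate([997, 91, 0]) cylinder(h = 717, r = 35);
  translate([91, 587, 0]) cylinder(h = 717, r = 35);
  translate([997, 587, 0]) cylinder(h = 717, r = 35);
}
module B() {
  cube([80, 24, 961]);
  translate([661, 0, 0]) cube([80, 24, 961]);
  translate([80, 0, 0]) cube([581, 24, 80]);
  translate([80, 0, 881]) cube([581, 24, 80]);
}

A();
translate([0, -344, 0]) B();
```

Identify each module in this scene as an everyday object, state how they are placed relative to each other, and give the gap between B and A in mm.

A is a table. B is a picture frame. The picture frame is on the floor beside the table on its −y side. The gap between the picture frame and the table is 320 mm.

The picture frame's nearest face is 320 mm from the table's −y face.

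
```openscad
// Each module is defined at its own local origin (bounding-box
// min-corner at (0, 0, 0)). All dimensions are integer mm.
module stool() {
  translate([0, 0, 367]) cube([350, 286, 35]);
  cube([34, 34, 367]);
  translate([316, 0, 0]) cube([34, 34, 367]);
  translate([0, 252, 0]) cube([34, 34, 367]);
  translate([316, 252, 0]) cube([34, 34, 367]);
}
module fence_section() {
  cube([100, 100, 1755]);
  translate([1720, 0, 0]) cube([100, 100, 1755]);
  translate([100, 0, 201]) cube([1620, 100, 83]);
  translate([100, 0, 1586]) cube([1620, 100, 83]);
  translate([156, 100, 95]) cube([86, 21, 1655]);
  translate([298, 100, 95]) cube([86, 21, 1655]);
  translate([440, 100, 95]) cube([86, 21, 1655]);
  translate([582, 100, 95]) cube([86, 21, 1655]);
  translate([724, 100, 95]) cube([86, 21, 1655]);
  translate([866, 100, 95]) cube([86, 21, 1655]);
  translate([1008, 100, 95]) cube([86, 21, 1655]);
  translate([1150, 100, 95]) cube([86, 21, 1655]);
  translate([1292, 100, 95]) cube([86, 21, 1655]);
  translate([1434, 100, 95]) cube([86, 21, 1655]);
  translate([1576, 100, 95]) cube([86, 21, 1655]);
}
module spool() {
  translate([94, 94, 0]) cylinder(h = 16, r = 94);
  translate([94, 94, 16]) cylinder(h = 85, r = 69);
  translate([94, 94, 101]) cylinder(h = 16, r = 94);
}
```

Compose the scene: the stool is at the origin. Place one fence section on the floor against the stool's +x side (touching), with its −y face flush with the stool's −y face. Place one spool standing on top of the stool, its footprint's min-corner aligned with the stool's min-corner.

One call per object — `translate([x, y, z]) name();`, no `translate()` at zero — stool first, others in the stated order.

stool();
translate([350, 0, 0]) fence_section();
translate([0, 0, 402]) spool();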